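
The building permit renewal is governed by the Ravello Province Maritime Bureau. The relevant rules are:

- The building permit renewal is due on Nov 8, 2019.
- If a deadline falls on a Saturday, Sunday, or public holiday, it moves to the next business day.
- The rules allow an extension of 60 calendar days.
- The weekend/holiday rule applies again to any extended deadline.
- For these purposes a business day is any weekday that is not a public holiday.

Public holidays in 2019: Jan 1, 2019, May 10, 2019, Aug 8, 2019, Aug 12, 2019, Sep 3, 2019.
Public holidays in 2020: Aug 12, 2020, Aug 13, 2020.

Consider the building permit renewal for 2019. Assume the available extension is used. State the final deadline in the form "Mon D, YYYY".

Jan 7, 2020

The stated deadline is Nov 8, 2019.
Nov 8, 2019 (Friday) is already a business day.
Applying the 60-calendar-day extension: Nov 8, 2019 + 60 days = Jan 7, 2020.
Since Jan 7, 2020 is a Tuesday and not a holiday, the date is unchanged.
Deadline: Jan 7, 2020.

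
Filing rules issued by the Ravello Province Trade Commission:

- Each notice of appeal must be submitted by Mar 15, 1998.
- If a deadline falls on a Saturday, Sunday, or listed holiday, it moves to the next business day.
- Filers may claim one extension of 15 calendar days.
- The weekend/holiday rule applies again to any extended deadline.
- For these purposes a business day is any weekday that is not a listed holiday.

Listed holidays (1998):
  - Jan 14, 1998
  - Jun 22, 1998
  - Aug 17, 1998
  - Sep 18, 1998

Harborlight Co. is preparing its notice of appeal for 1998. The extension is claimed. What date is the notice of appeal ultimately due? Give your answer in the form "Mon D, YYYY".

Mar 31, 1998

Start from the fixed due date, Mar 15, 1998.
Mar 15, 1998 falls on a Sunday. Rolling to the next business day gives Mar 16, 1998, a Monday.
The 15-calendar-day extension moves the deadline from Mar 16, 1998 to Mar 31, 1998.
Since Mar 31, 1998 is a Tuesday and not a holiday, the date is unchanged.
Deadline: Mar 31, 1998.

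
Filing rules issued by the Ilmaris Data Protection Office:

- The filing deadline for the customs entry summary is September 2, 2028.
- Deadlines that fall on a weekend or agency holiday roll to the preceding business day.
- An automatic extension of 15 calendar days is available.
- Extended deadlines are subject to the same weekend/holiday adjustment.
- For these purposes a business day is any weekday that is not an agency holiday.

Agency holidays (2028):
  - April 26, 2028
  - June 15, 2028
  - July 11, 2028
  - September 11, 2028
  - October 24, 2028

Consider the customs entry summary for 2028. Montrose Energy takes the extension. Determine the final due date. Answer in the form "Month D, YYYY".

Start from the fixed due date, September 2, 2028.
September 2, 2028 is a Saturday, so it moves to the preceding business day, September 1, 2028 (Friday).
With the 15-day extension, September 1, 2028 becomes September 16, 2028.
Because September 16, 2028 is a Saturday, the deadline becomes September 15, 2028 (Friday).
Final deadline: September 15, 2028.

September 15, 2028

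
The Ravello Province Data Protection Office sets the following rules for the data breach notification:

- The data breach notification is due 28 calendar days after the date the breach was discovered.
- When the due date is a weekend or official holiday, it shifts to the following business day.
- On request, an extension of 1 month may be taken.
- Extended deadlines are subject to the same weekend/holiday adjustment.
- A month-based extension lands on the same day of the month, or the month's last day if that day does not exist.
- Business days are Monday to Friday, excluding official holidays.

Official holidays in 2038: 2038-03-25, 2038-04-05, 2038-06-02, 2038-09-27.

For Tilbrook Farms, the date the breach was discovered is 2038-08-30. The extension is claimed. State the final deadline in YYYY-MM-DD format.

2038-10-28

28 calendar days after 2038-08-30 is 2038-09-27.
2038-09-27 is a listed holiday, so it moves to the next business day, 2038-09-28 (Tuesday).
Add 1 month to 2038-09-28: 2038-10-28.
Since 2038-10-28 is a Thursday and not a holiday, the date is unchanged.
Deadline: 2038-10-28.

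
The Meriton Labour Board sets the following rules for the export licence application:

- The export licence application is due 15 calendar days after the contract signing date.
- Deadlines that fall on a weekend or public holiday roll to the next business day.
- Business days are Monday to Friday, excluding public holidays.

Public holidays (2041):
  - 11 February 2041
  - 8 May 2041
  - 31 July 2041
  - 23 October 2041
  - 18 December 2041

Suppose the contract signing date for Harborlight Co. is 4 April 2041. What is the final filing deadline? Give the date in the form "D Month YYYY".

19 April 2041

Trigger date 4 April 2041 + 15 calendar days = 19 April 2041.
Since 19 April 2041 is a Friday and not a holiday, the date is unchanged.
The final due date is 19 April 2041.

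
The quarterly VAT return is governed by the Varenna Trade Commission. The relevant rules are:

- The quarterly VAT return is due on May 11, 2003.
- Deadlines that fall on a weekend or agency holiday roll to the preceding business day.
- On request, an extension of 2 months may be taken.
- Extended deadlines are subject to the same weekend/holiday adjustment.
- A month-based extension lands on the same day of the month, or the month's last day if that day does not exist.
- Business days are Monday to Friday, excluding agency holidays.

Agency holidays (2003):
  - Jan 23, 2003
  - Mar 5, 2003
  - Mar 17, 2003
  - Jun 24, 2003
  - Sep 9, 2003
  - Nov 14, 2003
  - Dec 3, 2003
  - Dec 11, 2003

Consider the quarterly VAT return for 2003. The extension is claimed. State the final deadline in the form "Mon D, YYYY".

The statutory due date is May 11, 2003.
May 11, 2003 is a Sunday; the preceding business day is May 9, 2003 (Friday).
Applying the 2 months extension: 2 months after May 9, 2003 is Jul 9, 2003.
Jul 9, 2003 (Wednesday) is already a business day.
Deadline: Jul 9, 2003.

Jul 9, 2003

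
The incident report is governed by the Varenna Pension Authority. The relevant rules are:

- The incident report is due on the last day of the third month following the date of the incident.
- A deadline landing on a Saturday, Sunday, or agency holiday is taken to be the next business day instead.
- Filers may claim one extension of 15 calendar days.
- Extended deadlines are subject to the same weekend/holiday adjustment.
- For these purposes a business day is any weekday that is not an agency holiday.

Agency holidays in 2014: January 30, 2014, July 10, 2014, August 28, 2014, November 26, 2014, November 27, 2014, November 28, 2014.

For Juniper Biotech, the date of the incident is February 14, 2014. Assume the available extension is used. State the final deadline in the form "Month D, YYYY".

June 17, 2014

The third month after February 14, 2014 is May 2014, whose last day is May 31, 2014.
Because May 31, 2014 is a Saturday, the deadline becomes June 2, 2014 (Monday).
With the 15-day extension, June 2, 2014 becomes June 17, 2014.
June 17, 2014 is a Tuesday and not a listed holiday, so it stands.
The final due date is June 17, 2014.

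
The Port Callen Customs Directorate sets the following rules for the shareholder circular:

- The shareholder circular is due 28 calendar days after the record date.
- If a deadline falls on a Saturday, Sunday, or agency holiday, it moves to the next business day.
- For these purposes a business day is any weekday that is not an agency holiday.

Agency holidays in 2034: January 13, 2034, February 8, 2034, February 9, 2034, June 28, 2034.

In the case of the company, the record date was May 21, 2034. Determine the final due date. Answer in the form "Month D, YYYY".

June 19, 2034

From May 21, 2034, 28 calendar days later is June 18, 2034.
June 18, 2034 falls on a Sunday. Rolling to the next business day gives June 19, 2034, a Monday.
The final due date is June 19, 2034.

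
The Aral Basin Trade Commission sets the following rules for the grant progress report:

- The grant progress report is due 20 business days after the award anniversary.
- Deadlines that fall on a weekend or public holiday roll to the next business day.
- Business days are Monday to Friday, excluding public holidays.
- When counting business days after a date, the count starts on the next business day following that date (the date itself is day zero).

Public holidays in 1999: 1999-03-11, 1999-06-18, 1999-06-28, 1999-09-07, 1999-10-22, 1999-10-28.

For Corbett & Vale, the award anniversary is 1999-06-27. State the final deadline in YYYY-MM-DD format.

1999-07-26

20 business days after 1999-06-27, excluding weekends and holidays, is 1999-07-26.
1999-07-26 (Monday) is already a business day.
Final deadline: 1999-07-26.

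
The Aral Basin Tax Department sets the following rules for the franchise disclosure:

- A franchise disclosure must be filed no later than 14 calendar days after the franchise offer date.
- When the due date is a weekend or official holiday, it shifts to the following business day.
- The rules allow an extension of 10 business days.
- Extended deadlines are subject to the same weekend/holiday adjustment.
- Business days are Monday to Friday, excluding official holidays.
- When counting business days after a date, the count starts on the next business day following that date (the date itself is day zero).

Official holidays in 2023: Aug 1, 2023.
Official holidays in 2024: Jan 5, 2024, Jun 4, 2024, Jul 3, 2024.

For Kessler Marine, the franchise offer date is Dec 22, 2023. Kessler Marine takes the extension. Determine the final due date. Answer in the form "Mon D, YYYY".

Jan 22, 2024

14 calendar days after Dec 22, 2023 is Jan 5, 2024.
Jan 5, 2024 is a listed holiday; the next business day is Jan 8, 2024 (Monday).
Counting 10 further business days from Jan 8, 2024 reaches Jan 22, 2024.
Jan 22, 2024 (Monday) is already a business day.
Final deadline: Jan 22, 2024.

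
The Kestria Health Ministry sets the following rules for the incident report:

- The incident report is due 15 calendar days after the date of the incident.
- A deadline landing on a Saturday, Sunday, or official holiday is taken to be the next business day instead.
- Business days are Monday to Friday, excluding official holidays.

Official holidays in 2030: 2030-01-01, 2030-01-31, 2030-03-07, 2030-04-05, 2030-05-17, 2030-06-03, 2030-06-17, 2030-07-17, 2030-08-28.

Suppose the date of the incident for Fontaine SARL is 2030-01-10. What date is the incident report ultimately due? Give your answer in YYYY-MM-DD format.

Trigger date 2030-01-10 + 15 calendar days = 2030-01-25.
2030-01-25 (Friday) is already a business day.
So the filing is due 2030-01-25.

2030-01-25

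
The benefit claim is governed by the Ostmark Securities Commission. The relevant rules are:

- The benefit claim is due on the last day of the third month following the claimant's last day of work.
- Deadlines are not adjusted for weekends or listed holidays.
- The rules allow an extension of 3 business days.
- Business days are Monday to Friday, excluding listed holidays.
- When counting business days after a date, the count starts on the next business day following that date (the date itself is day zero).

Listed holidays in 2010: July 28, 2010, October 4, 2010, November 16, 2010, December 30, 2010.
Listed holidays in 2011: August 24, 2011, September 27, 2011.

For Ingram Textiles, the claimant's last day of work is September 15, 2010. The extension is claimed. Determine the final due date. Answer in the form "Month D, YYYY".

3 months after September 15, 2010 falls in December 2010; the last day of that month is December 31, 2010.
December 31, 2010 falls on a Friday. The rules make no weekend/holiday allowance, so it remains December 31, 2010.
Counting 3 further business days from December 31, 2010 reaches January 5, 2011.
January 5, 2011 falls on a Wednesday. The rules make no weekend/holiday allowance, so it remains January 5, 2011.
So the filing is due January 5, 2011.

January 5, 2011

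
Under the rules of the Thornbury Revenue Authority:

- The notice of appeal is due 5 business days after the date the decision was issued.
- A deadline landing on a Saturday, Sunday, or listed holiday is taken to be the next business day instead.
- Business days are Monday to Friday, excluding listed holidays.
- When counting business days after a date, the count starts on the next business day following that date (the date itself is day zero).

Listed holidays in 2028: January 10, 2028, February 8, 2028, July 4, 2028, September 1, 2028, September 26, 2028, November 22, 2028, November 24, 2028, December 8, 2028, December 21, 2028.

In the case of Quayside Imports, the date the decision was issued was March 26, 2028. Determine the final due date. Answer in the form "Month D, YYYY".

March 31, 2028

Starting the day after March 26, 2028 and counting 5 business days lands on March 31, 2028.
March 31, 2028 is a Friday and not a listed holiday, so it stands.
The final due date is March 31, 2028.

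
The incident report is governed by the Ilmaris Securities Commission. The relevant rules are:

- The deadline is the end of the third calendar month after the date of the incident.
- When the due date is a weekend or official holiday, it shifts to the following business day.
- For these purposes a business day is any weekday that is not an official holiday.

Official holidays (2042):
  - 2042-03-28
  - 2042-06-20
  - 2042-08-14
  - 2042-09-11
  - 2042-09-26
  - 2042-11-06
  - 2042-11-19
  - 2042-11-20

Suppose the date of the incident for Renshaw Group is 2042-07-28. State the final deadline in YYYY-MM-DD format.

The third month after 2042-07-28 is October 2042, whose last day is 2042-10-31.
2042-10-31 falls on a Friday, which is a business day, so no adjustment is needed.
Final deadline: 2042-10-31.

2042-10-31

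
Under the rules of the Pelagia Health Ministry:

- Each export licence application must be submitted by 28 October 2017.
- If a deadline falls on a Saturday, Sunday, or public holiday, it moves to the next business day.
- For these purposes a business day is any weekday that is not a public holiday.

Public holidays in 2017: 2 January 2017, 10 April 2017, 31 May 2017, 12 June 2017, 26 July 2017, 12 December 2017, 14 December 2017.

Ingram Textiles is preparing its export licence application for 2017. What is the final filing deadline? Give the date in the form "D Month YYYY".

The statutory due date is 28 October 2017.
28 October 2017 falls on a Saturday. Rolling to the next business day gives 30 October 2017, a Monday.
Final deadline: 30 October 2017.

30 October 2017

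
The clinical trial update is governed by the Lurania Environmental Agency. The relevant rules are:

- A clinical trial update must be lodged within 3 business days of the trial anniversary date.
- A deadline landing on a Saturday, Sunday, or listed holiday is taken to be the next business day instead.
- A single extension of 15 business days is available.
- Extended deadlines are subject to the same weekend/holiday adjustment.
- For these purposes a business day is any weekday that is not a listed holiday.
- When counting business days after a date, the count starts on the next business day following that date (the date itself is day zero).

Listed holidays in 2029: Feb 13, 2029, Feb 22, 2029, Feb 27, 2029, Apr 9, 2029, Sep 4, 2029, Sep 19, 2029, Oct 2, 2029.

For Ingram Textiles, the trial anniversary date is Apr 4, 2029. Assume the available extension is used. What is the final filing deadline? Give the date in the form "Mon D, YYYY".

May 1, 2029

Starting the day after Apr 4, 2029 and counting 3 business days lands on Apr 10, 2029.
Since Apr 10, 2029 is a Tuesday and not a holiday, the date is unchanged.
Applying the 15-business-day extension: 15 business days after Apr 10, 2029 is May 1, 2029.
May 1, 2029 (Tuesday) is already a business day.
The final due date is May 1, 2029.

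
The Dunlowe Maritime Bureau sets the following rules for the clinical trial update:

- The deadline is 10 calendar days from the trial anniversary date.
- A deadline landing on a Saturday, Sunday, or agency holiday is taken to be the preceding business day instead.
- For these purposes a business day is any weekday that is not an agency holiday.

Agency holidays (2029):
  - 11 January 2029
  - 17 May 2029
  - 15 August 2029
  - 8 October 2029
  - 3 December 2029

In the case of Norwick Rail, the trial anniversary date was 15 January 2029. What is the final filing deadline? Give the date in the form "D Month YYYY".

25 January 2029

Trigger date 15 January 2029 + 10 calendar days = 25 January 2029.
25 January 2029 (Thursday) is already a business day.
Deadline: 25 January 2029.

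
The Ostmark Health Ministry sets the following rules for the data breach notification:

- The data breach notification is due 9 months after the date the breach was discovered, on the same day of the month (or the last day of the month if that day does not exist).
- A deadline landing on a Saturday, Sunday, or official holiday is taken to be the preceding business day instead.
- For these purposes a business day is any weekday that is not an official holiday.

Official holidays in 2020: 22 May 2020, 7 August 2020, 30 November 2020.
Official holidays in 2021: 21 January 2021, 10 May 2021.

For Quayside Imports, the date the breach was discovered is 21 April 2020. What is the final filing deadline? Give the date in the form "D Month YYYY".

20 January 2021

9 months after 21 April 2020, on the same day of the month, is 21 January 2021.
Because 21 January 2021 is a listed holiday, the deadline becomes 20 January 2021 (Wednesday).
Deadline: 20 January 2021.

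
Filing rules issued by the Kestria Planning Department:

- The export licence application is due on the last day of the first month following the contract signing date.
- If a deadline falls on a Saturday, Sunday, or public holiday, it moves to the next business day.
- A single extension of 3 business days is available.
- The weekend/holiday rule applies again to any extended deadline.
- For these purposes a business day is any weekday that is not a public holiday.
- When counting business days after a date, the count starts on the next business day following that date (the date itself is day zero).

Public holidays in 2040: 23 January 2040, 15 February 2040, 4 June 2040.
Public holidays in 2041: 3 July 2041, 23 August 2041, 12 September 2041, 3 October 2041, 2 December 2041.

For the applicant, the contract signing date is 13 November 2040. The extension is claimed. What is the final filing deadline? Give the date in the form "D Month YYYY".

3 January 2041

1 month after 13 November 2040 falls in December 2040; the last day of that month is 31 December 2040.
31 December 2040 is a Monday and not a listed holiday, so it stands.
Counting 3 further business days from 31 December 2040 reaches 3 January 2041.
3 January 2041 falls on a Thursday, which is a business day, so no adjustment is needed.
The final due date is 3 January 2041.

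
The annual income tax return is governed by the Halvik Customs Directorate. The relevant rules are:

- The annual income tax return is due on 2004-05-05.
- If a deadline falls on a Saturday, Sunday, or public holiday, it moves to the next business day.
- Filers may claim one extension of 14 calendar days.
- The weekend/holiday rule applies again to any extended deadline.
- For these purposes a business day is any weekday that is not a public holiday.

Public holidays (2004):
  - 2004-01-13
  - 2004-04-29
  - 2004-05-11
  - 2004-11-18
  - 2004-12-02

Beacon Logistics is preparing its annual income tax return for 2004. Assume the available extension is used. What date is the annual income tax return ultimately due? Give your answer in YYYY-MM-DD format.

The statutory due date is 2004-05-05.
Since 2004-05-05 is a Wednesday and not a holiday, the date is unchanged.
Applying the 14-calendar-day extension: 2004-05-05 + 14 days = 2004-05-19.
2004-05-19 (Wednesday) is already a business day.
So the filing is due 2004-05-19.

2004-05-19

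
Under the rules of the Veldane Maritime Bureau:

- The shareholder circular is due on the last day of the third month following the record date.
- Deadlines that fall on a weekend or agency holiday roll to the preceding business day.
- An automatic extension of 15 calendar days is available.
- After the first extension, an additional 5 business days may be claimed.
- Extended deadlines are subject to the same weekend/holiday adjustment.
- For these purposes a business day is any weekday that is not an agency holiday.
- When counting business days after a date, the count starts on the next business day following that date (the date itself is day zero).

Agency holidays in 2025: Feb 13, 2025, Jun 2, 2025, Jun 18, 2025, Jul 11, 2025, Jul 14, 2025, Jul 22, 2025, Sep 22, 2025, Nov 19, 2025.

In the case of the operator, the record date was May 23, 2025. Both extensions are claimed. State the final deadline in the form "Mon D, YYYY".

Sep 19, 2025

3 months after May 23, 2025 is August 2025; that month ends on Aug 31, 2025.
Aug 31, 2025 falls on a Sunday. Rolling to the preceding business day gives Aug 29, 2025, a Friday.
With the 15-day extension, Aug 29, 2025 becomes Sep 13, 2025.
Sep 13, 2025 is a Saturday, so it moves to the preceding business day, Sep 12, 2025 (Friday).
The 5-business-day extension runs from Sep 12, 2025 to Sep 19, 2025.
Sep 19, 2025 is a Friday and not a listed holiday, so it stands.
Final deadline: Sep 19, 2025.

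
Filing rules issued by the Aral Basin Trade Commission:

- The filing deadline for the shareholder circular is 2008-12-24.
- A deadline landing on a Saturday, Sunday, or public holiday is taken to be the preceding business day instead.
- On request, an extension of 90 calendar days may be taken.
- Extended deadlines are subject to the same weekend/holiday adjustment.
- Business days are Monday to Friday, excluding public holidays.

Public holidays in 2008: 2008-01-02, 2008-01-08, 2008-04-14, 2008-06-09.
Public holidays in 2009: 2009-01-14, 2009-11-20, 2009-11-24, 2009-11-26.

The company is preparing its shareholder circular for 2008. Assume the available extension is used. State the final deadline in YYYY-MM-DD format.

2009-03-24

Start from the fixed due date, 2008-12-24.
Since 2008-12-24 is a Wednesday and not a holiday, the date is unchanged.
Add the 90 calendar-day extension to 2008-12-24: 2009-03-24.
2009-03-24 (Tuesday) is already a business day.
So the filing is due 2009-03-24.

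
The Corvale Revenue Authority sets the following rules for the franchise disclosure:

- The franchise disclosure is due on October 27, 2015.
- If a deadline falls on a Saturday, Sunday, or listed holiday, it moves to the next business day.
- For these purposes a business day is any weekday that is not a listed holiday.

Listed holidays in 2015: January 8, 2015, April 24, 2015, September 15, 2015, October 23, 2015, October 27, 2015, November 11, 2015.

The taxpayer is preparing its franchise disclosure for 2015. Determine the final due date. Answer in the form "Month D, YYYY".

The statutory due date is October 27, 2015.
October 27, 2015 is a listed holiday, so it moves to the next business day, October 28, 2015 (Wednesday).
Final deadline: October 28, 2015.

October 28, 2015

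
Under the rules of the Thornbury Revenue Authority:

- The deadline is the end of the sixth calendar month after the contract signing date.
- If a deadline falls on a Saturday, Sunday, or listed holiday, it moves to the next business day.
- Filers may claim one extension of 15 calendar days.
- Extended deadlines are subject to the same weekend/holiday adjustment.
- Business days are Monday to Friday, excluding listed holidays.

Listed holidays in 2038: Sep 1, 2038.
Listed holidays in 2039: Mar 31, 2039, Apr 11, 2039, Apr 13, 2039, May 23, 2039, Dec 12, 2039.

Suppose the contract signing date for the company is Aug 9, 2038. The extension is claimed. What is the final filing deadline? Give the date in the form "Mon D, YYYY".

Mar 15, 2039

6 months after Aug 9, 2038 falls in February 2039; the last day of that month is Feb 28, 2039.
Feb 28, 2039 (Monday) is already a business day.
Applying the 15-calendar-day extension: Feb 28, 2039 + 15 days = Mar 15, 2039.
Mar 15, 2039 falls on a Tuesday, which is a business day, so no adjustment is needed.
So the filing is due Mar 15, 2039.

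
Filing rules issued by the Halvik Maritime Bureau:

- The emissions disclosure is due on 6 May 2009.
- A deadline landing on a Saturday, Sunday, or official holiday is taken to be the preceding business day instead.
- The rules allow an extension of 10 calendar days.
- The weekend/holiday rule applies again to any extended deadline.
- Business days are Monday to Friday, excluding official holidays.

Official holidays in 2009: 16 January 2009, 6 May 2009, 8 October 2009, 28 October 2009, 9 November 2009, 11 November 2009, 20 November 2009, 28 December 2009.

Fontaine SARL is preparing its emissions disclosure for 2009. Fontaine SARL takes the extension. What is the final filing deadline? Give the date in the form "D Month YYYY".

15 May 2009

The stated deadline is 6 May 2009.
6 May 2009 is a listed holiday; the preceding business day is 5 May 2009 (Tuesday).
Applying the 10-calendar-day extension: 5 May 2009 + 10 days = 15 May 2009.
15 May 2009 (Friday) is already a business day.
The final due date is 15 May 2009.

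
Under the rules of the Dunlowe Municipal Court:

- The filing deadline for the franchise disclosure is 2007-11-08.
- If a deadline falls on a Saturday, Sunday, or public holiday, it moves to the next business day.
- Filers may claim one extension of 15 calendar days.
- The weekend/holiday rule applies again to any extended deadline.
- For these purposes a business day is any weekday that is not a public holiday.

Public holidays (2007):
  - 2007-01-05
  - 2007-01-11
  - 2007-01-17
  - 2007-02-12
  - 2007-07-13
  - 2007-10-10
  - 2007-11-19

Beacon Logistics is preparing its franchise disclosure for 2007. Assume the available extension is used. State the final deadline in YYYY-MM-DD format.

The stated deadline is 2007-11-08.
2007-11-08 is a Thursday and not a listed holiday, so it stands.
The 15-calendar-day extension moves the deadline from 2007-11-08 to 2007-11-23.
Since 2007-11-23 is a Friday and not a holiday, the date is unchanged.
So the filing is due 2007-11-23.

2007-11-23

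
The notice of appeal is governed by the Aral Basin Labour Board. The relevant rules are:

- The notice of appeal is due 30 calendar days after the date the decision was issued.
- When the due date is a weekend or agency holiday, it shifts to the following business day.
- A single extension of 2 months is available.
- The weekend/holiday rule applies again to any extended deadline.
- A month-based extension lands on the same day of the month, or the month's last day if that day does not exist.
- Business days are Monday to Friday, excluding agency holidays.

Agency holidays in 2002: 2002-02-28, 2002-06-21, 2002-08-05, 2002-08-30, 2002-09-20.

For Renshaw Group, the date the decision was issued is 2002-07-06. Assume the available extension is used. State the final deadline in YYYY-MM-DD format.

Adding 30 calendar days to 2002-07-06 gives 2002-08-05.
Because 2002-08-05 is a listed holiday, the deadline becomes 2002-08-06 (Tuesday).
Applying the 2 months extension: 2 months after 2002-08-06 is 2002-10-06.
2002-10-06 is a Sunday, so it moves to the next business day, 2002-10-07 (Monday).
The final due date is 2002-10-07.

2002-10-07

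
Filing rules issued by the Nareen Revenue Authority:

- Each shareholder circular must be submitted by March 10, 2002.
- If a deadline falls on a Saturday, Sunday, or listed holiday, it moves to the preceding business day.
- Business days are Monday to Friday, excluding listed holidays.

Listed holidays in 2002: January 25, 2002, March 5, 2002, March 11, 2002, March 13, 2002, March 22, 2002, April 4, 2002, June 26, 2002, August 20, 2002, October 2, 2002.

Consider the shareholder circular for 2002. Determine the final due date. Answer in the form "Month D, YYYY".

March 8, 2002

Start from the fixed due date, March 10, 2002.
Because March 10, 2002 is a Sunday, the deadline becomes March 8, 2002 (Friday).
The final due date is March 8, 2002.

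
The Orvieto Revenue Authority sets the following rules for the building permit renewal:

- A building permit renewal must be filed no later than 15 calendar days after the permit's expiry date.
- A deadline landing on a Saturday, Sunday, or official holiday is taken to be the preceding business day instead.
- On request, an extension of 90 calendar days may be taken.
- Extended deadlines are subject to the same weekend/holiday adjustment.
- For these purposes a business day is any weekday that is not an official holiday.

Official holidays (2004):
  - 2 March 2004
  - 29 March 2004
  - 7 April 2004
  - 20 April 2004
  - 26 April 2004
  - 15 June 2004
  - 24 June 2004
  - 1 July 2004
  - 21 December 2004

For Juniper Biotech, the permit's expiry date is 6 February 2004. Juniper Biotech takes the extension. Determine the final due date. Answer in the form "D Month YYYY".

20 May 2004

Adding 15 calendar days to 6 February 2004 gives 21 February 2004.
Because 21 February 2004 is a Saturday, the deadline becomes 20 February 2004 (Friday).
Applying the 90-calendar-day extension: 20 February 2004 + 90 days = 20 May 2004.
20 May 2004 (Thursday) is already a business day.
Final deadline: 20 May 2004.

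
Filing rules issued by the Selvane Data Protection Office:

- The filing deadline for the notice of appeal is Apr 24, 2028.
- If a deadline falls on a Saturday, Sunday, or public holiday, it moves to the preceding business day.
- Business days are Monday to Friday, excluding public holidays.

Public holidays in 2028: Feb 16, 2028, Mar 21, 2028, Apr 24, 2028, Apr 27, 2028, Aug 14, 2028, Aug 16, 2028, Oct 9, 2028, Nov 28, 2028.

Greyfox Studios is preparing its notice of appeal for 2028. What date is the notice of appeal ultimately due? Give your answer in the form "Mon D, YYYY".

Apr 21, 2028

Start from the fixed due date, Apr 24, 2028.
Apr 24, 2028 falls on a listed holiday. Rolling to the preceding business day gives Apr 21, 2028, a Friday.
Deadline: Apr 21, 2028.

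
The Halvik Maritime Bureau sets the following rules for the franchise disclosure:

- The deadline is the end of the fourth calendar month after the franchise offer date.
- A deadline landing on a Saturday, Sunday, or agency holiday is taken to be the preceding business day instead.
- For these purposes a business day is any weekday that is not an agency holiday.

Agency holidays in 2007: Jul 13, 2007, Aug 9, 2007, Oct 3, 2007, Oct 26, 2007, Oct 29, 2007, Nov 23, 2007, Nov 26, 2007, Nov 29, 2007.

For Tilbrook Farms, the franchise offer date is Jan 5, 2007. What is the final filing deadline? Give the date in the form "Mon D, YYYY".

4 months after Jan 5, 2007 is May 2007; that month ends on May 31, 2007.
May 31, 2007 is a Thursday and not a listed holiday, so it stands.
So the filing is due May 31, 2007.

May 31, 2007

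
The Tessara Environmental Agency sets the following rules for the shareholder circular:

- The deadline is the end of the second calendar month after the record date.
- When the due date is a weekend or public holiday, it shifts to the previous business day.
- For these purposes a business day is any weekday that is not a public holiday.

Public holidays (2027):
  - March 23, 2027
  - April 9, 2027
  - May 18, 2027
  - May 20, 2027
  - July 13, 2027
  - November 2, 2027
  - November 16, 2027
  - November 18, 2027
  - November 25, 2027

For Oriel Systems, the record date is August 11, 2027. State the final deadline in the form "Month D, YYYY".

2 months after August 11, 2027 is October 2027; that month ends on October 31, 2027.
October 31, 2027 is a Sunday, so it moves to the preceding business day, October 29, 2027 (Friday).
Final deadline: October 29, 2027.

October 29, 2027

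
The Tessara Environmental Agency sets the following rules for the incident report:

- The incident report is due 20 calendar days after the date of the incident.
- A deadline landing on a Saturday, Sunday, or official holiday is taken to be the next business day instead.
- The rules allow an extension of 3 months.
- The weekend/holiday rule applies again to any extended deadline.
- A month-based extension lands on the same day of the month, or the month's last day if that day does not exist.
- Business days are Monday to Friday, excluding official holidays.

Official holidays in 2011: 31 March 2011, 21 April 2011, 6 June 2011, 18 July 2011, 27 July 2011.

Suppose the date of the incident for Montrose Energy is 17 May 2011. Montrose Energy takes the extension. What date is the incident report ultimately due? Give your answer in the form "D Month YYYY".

Adding 20 calendar days to 17 May 2011 gives 6 June 2011.
6 June 2011 is a listed holiday, so it moves to the next business day, 7 June 2011 (Tuesday).
The 3 months extension carries 7 June 2011 to 7 September 2011.
7 September 2011 is a Wednesday and not a listed holiday, so it stands.
Deadline: 7 September 2011.

7 September 2011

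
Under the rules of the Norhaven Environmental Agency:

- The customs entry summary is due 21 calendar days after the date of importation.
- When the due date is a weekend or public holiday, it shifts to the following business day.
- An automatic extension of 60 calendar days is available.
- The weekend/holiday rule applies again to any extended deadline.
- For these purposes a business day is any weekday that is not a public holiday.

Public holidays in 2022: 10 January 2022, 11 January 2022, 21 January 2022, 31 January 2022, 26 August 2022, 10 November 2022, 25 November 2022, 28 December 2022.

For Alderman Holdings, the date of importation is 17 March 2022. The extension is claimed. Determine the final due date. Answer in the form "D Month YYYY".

Adding 21 calendar days to 17 March 2022 gives 7 April 2022.
7 April 2022 (Thursday) is already a business day.
With the 60-day extension, 7 April 2022 becomes 6 June 2022.
6 June 2022 (Monday) is already a business day.
Final deadline: 6 June 2022.

6 June 2022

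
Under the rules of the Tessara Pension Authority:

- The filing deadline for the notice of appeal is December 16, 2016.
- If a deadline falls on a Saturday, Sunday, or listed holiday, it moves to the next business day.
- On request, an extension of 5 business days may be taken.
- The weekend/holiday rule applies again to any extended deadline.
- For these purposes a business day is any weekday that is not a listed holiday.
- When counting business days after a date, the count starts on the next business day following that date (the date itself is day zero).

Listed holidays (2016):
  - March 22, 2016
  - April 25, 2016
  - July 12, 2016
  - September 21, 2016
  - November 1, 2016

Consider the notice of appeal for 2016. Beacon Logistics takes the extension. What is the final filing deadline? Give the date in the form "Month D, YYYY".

The stated deadline is December 16, 2016.
December 16, 2016 (Friday) is already a business day.
Applying the 5-business-day extension: 5 business days after December 16, 2016 is December 23, 2016.
December 23, 2016 is a Friday and not a listed holiday, so it stands.
The final due date is December 23, 2016.

December 23, 2016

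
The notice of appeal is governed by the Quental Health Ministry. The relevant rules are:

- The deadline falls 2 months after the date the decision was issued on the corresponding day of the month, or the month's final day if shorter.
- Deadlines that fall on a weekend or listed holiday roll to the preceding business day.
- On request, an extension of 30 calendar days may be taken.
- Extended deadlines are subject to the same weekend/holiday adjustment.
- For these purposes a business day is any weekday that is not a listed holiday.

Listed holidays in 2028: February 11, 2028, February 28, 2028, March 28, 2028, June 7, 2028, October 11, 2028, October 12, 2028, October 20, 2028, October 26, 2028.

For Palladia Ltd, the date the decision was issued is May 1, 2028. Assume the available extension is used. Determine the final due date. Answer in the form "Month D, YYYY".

2 months from May 1, 2028 is July 1, 2028.
July 1, 2028 is a Saturday, so it moves to the preceding business day, June 30, 2028 (Friday).
With the 30-day extension, June 30, 2028 becomes July 30, 2028.
July 30, 2028 is a Sunday, so it moves to the preceding business day, July 28, 2028 (Friday).
Deadline: July 28, 2028.

July 28, 2028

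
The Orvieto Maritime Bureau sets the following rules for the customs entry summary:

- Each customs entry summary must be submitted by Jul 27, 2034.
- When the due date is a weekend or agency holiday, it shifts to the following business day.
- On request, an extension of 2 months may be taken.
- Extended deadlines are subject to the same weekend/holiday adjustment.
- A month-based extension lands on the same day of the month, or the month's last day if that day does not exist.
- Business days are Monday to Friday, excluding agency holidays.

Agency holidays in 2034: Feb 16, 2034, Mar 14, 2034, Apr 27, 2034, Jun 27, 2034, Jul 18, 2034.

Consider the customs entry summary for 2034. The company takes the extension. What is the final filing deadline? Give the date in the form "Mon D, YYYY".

Sep 27, 2034

The stated deadline is Jul 27, 2034.
Jul 27, 2034 falls on a Thursday, which is a business day, so no adjustment is needed.
Add 2 months to Jul 27, 2034: Sep 27, 2034.
Sep 27, 2034 falls on a Wednesday, which is a business day, so no adjustment is needed.
Deadline: Sep 27, 2034.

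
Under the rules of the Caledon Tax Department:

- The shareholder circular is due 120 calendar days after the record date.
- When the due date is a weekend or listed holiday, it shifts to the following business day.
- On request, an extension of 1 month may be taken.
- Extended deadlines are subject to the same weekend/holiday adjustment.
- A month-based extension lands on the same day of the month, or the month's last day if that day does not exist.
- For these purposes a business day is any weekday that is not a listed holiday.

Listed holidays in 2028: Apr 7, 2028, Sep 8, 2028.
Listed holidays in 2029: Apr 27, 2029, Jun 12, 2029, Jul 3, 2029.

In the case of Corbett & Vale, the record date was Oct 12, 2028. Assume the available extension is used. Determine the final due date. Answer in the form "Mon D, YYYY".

120 calendar days after Oct 12, 2028 is Feb 9, 2029.
Feb 9, 2029 (Friday) is already a business day.
Applying the 1 month extension: 1 month after Feb 9, 2029 is Mar 9, 2029.
Mar 9, 2029 is a Friday and not a listed holiday, so it stands.
So the filing is due Mar 9, 2029.

Mar 9, 2029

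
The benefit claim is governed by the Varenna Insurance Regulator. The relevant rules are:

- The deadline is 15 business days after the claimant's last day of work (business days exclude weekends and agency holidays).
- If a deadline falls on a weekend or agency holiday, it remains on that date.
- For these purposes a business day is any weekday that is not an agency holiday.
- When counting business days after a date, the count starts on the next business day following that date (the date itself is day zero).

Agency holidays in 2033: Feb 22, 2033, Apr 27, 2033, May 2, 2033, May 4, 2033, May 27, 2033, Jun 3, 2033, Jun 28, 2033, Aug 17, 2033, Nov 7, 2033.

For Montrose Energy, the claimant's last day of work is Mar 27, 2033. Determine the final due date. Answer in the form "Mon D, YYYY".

Starting the day after Mar 27, 2033 and counting 15 business days lands on Apr 15, 2033.
No adjustment is made for weekends or holidays, so Apr 15, 2033 stands.
The final due date is Apr 15, 2033.

Apr 15, 2033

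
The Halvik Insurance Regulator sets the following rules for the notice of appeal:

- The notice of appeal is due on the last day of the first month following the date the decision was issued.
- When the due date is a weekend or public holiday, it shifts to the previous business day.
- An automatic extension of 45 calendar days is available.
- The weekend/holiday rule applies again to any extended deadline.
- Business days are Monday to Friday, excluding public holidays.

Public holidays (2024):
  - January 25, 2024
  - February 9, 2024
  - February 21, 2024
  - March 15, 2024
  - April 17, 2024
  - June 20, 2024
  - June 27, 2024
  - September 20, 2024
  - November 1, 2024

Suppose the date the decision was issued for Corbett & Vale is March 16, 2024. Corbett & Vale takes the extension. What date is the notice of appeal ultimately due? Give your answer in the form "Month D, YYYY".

1 month after March 16, 2024 falls in April 2024; the last day of that month is April 30, 2024.
April 30, 2024 is a Tuesday and not a listed holiday, so it stands.
With the 45-day extension, April 30, 2024 becomes June 14, 2024.
June 14, 2024 (Friday) is already a business day.
So the filing is due June 14, 2024.

June 14, 2024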